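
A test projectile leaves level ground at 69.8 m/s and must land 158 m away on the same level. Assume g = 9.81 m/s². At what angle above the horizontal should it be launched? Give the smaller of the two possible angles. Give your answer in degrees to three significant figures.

Level-ground range R = v₀² sin(2θ)/g ⇒ sin(2θ) = gR/v₀² = 9.81 × 158 / 69.8² = 0.3181.
2θ = 18.55° or 180° − 18.55° = 161.4°, so θ = 9.275° or 80.72°.
The smaller angle is 9.275°.

9.28°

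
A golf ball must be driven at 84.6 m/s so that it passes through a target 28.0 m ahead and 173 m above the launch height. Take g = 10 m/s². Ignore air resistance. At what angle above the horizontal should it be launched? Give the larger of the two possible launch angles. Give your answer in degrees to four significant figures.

Trajectory: y = x tanθ − g x² (1 + tan²θ)/(2v₀²). With x = 28.0, y = 173, v₀ = 84.6, g = 10.0:
0.5477 tan²θ − 28.0 tanθ + (173.5) = 0.
tanθ = [28.0 ± √(28.0² − 4 × 0.5477 × (173.5))] / (2 × 0.5477) = (28.0 ± 20.09) / 1.095, giving tanθ = 7.217 or 43.91.
θ = 82.11° or 88.70°; the larger is 88.70°.

88.70°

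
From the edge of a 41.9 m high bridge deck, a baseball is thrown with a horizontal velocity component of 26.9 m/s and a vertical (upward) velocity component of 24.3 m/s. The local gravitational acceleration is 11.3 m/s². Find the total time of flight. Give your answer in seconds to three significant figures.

5.62 s

Vertical motion (up positive, ground at y = 0): 5.650 t² − (24.30) t − 41.9 = 0, so t = (24.30 + √(24.30² + 2·11.3·41.9)) / 11.3 = (24.30 + 39.21) / 11.3 = 5.620 s.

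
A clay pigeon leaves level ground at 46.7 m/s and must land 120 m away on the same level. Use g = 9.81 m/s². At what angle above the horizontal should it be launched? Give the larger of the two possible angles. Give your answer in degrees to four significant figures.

73.67°

R = v₀² sin 2θ / g gives sin 2θ = gR/v₀² = 9.81·120/46.7² = 0.5398.
2θ = 32.67° or 180° − 32.67° = 147.3°, so θ = 16.33° or 73.67°.
The larger angle is 73.67°.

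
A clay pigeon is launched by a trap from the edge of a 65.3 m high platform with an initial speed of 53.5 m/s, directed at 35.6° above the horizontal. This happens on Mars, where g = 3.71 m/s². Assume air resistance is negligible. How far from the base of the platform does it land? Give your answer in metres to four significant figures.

Components: vₓ = 53.50 cos 35.6° = 43.50 m/s, v_y0 = 53.50 sin 35.6° = 31.14 m/s.
Vertical motion (up positive, ground at y = 0): 1.855 t² − (31.14) t − 65.3 = 0, so t = (31.14 + √(31.14² + 2·3.71·65.3)) / 3.71 = (31.14 + 38.14) / 3.71 = 18.67 s.
Horizontal distance: R = vₓ t = 43.50 × 18.67 = 812.3 m.

812.3 m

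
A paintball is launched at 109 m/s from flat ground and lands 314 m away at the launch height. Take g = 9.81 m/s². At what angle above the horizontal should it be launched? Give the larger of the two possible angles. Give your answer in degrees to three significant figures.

82.5°

From R = (v₀²/g) sin 2θ: sin 2θ = 9.81 × 314 / 11881 = 0.2593.
2θ = 15.03° or 180° − 15.03° = 165.0°, so θ = 7.513° or 82.49°.
The larger angle is 82.49°.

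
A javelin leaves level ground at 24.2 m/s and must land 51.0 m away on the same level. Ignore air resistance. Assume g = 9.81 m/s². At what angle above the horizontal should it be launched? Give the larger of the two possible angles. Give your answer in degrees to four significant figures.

60.66°

R = v₀² sin 2θ / g gives sin 2θ = gR/v₀² = 9.81·51.0/24.2² = 0.8543.
2θ = 58.68° or 180° − 58.68° = 121.3°, so θ = 29.34° or 60.66°.
The larger angle is 60.66°.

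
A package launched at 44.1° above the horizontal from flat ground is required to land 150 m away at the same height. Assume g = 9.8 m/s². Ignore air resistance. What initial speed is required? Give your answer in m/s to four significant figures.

Level-ground range: R = v₀² sin(2θ)/g, so v₀ = √(gR / sin 2θ).
v₀ = √(9.80 × 150 / sin 88.20°) = √(1470 / 0.9995) = √1470.7 = 38.35 m/s.

38.35 m/s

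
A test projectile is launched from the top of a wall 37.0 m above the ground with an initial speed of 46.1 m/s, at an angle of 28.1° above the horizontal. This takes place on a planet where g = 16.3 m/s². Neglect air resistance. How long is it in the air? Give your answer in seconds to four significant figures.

3.845 s

Resolve: vₓ = 46.10 cos 28.1° = 40.67 m/s and v_y0 = 46.10 sin 28.1° = 21.71 m/s.
With up positive and y = 0 at the ground: y(t) = 37.0 + (21.71) t − 8.150 t². Setting y = 0 and taking the positive root: t = [21.71 + √(21.71² + 2·16.3·37.0)] / 16.3 = (21.71 + 40.96) / 16.3 = 3.845 s.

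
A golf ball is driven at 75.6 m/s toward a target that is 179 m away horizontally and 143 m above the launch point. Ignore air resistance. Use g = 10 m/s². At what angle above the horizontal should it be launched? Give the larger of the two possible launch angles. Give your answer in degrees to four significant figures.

79.15°

Trajectory: y = x tanθ − g x² (1 + tan²θ)/(2v₀²). With x = 179, y = 143, v₀ = 75.6, g = 10.0:
28.03 tan²θ − 179 tanθ + (171.0) = 0.
tanθ = [179 ± √(179² − 4 × 28.03 × (171.0))] / (2 × 28.03) = (179 ± 113.4) / 56.06, giving tanθ = 1.170 or 5.216.
θ = 49.47° or 79.15°; the larger is 79.15°.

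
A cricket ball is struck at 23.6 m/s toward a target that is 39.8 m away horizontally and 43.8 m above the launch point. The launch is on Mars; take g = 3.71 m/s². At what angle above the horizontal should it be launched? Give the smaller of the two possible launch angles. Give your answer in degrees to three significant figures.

57.2°

Trajectory: y = x tanθ − g x² (1 + tan²θ)/(2v₀²). With x = 39.8, y = 43.8, v₀ = 23.6, g = 3.71:
5.276 tan²θ − 39.8 tanθ + (49.08) = 0.
tanθ = [39.8 ± √(39.8² − 4 × 5.276 × (49.08))] / (2 × 5.276) = (39.8 ± 23.42) / 10.55, giving tanθ = 1.553 or 5.991.
θ = 57.22° or 80.52°; the smaller is 57.22°.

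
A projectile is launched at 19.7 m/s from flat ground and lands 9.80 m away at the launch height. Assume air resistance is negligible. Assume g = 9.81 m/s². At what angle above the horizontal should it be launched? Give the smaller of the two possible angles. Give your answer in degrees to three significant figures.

From R = (v₀²/g) sin 2θ: sin 2θ = 9.81 × 9.80 / 388.09 = 0.2477.
2θ = 14.34° or 180° − 14.34° = 165.7°, so θ = 7.171° or 82.83°.
The smaller angle is 7.171°.

7.17°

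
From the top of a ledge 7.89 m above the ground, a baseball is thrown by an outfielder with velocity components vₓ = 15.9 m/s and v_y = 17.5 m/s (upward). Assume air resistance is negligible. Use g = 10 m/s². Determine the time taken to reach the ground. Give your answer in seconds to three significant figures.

With up positive and y = 0 at the ground: y(t) = 7.89 + (17.50) t − 5.000 t². Setting y = 0 and taking the positive root: t = [17.50 + √(17.50² + 2·10.0·7.89)] / 10.0 = (17.50 + 21.54) / 10.0 = 3.904 s.

3.90 s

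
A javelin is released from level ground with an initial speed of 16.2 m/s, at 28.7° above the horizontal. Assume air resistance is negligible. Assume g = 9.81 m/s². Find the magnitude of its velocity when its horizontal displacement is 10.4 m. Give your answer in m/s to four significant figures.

Resolve: vₓ = 16.20 cos 28.7° = 14.21 m/s and v_y0 = 16.20 sin 28.7° = 7.780 m/s.
Time to reach x = 10.4 m: t = x/vₓ = 10.4/14.21 = 0.7319 s.
Vertical velocity there: v_y = v_y0 − g t = 7.780 − 9.81 × 0.7319 = 0.5998 m/s.
Speed: √(vₓ² + v_y²) = √(14.21² + 0.5998²) = 14.22 m/s.

14.22 m/s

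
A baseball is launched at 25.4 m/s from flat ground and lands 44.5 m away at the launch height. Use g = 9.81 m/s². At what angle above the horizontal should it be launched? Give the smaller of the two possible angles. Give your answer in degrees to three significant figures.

From R = (v₀²/g) sin 2θ: sin 2θ = 9.81 × 44.5 / 645.16 = 0.6766.
2θ = 42.58° or 180° − 42.58° = 137.4°, so θ = 21.29° or 68.71°.
The smaller angle is 21.29°.

21.3°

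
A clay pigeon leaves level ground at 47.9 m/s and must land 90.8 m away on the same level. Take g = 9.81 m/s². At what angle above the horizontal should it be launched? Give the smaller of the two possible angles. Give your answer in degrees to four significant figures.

11.42°

Level-ground range R = v₀² sin(2θ)/g ⇒ sin(2θ) = gR/v₀² = 9.81 × 90.8 / 47.9² = 0.3882.
2θ = 22.84° or 180° − 22.84° = 157.2°, so θ = 11.42° or 78.58°.
The smaller angle is 11.42°.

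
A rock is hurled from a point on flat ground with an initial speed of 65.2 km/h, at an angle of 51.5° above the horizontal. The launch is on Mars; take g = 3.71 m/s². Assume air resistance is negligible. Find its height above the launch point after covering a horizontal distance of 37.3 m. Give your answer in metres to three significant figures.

Convert: 65.2 km/h = 65.2/3.6 = 18.11 m/s.
Resolve: vₓ = 18.11 cos 51.5° = 11.27 m/s and v_y0 = 18.11 sin 51.5° = 14.17 m/s.
At x = 37.3 m, t = x/vₓ = 37.3/11.27 = 3.308 s.
Height: y = v_y0 t − ½ g t² = 14.17 × 3.308 − 1.855 × 3.308² = 46.89 − 20.30 = 26.59 m.

26.6 m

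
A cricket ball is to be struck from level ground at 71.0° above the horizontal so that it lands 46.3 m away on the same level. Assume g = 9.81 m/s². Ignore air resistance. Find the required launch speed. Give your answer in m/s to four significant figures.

27.16 m/s

Level-ground range: R = v₀² sin(2θ)/g, so v₀ = √(gR / sin 2θ).
v₀ = √(9.81 × 46.3 / sin 142.0°) = √(454.2 / 0.6157) = √737.75 = 27.16 m/s.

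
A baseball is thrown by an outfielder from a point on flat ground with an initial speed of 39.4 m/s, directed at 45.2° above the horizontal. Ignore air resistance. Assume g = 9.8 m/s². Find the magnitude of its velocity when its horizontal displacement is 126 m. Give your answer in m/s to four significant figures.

Horizontal component vₓ = 39.40 cos 45.2° = 27.76 m/s; vertical v_y0 = 39.40 sin 45.2° = 27.96 m/s.
At x = 126 m, t = x/vₓ = 126/27.76 = 4.538 s.
Vertical velocity there: v_y = v_y0 − g t = 27.96 − 9.80 × 4.538 = −16.52 m/s.
Speed: √(vₓ² + v_y²) = √(27.76² + 16.52²) = 32.31 m/s.

32.31 m/s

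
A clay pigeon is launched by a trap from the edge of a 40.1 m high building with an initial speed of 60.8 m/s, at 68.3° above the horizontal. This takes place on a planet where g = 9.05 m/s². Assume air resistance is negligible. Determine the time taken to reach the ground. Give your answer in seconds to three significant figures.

Horizontal component vₓ = 60.80 cos 68.3° = 22.48 m/s; vertical v_y0 = 60.80 sin 68.3° = 56.49 m/s.
The projectile lands when y = 40.1 + (56.49) t − ½·9.05·t² = 0. Positive root: t = (56.49 + √(56.49² + 2·9.05·40.1)) / 9.05 = (56.49 + 62.59) / 9.05 = 13.16 s.

13.2 s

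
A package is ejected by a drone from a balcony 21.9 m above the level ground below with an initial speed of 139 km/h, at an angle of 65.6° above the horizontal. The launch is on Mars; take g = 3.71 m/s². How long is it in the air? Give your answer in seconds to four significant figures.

Convert: 139 km/h = 139/3.6 = 38.61 m/s.
Horizontal component vₓ = 38.61 cos 65.6° = 15.95 m/s; vertical v_y0 = 38.61 sin 65.6° = 35.16 m/s.
Vertical motion (up positive, ground at y = 0): 1.855 t² − (35.16) t − 21.9 = 0, so t = (35.16 + √(35.16² + 2·3.71·21.9)) / 3.71 = (35.16 + 37.40) / 3.71 = 19.56 s.

19.56 s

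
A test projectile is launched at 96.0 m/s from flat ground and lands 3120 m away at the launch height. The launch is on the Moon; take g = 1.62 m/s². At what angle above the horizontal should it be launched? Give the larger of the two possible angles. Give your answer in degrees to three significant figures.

From R = (v₀²/g) sin 2θ: sin 2θ = 1.62 × 3120 / 9216.0 = 0.5484.
2θ = 33.26° or 180° − 33.26° = 146.7°, so θ = 16.63° or 73.37°.
The larger angle is 73.37°.

73.4°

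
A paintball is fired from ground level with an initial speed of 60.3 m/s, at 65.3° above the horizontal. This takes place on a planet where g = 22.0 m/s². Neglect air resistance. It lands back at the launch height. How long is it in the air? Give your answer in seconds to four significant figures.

Resolve: vₓ = 60.30 cos 65.3° = 25.20 m/s and v_y0 = 60.30 sin 65.3° = 54.78 m/s.
Time of flight on level ground: T = 2 v_y0 / g = 2 × 54.78 / 22.0 = 4.980 s.

4.980 s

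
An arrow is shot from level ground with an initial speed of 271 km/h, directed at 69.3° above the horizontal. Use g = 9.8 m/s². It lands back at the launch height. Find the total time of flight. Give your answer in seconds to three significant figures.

14.4 s

Convert: 271 km/h = 271/3.6 = 75.28 m/s.
Horizontal component vₓ = 75.28 cos 69.3° = 26.61 m/s; vertical v_y0 = 75.28 sin 69.3° = 70.42 m/s.
It returns to y = 0 when t = 2 v_y0 / g = 2(70.42)/9.80 = 14.37 s.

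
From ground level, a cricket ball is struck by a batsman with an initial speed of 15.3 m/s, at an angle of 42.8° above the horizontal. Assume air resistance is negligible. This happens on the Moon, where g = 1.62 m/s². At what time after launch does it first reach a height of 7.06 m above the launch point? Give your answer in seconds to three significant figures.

0.719 s

Horizontal component vₓ = 15.30 cos 42.8° = 11.23 m/s; vertical v_y0 = 15.30 sin 42.8° = 10.40 m/s.
Set y = v_y0 t − ½ g t² = 7.06: 0.8100 t² − 10.40 t + 7.06 = 0.
Quadratic formula: t = (10.40 ± √85.191) / 1.62 = (10.40 ± 9.230) / 1.62 → t = 0.7195 s or 12.11 s.
The first (ascending) time is 0.7195 s.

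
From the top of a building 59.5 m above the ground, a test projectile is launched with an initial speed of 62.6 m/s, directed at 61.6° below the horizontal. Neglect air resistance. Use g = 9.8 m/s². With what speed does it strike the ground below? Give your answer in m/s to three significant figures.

vₓ = 62.60 cos 61.6° = 29.77 m/s; v_y0 = −55.07 m/s (downward).
The projectile lands when y = 59.5 + (−55.07) t − ½·9.80·t² = 0. Positive root: t = (−55.07 + √(55.07² + 2·9.80·59.5)) / 9.80 = (−55.07 + 64.80) / 9.80 = 0.9928 s.
Vertical velocity at impact: v_y = v_y0 − g t = −55.07 − 9.80 × 0.9928 = −64.80 m/s.
Speed: |v| = √(vₓ² + v_y²) = √(29.77² + 64.80²) = 71.31 m/s.

71.3 m/s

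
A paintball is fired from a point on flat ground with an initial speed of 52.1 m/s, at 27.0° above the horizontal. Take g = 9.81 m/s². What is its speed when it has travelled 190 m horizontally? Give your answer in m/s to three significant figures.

49.3 m/s

Resolve: vₓ = 52.10 cos 27.0° = 46.42 m/s and v_y0 = 52.10 sin 27.0° = 23.65 m/s.
At x = 190 m, t = x/vₓ = 190/46.42 = 4.093 s.
Vertical velocity there: v_y = v_y0 − g t = 23.65 − 9.81 × 4.093 = −16.50 m/s.
Speed: √(vₓ² + v_y²) = √(46.42² + 16.50²) = 49.27 m/s.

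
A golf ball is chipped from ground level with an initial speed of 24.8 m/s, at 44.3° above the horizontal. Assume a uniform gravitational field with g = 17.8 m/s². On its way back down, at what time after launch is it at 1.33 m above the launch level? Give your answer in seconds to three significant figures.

1.87 s

Components: vₓ = 24.80 cos 44.3° = 17.75 m/s, v_y0 = 24.80 sin 44.3° = 17.32 m/s.
Require v_y0 t − ½ g t² = 1.33, i.e. 8.900 t² − 17.32 t + 1.33 = 0.
Quadratic formula: t = (17.32 ± √252.66) / 17.8 = (17.32 ± 15.90) / 17.8 → t = 0.08008 s or 1.866 s.
The descending-branch root is 1.866 s.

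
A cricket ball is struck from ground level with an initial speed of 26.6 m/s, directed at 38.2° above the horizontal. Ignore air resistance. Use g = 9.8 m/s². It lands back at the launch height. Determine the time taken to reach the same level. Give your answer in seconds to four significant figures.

Horizontal component vₓ = 26.60 cos 38.2° = 20.90 m/s; vertical v_y0 = 26.60 sin 38.2° = 16.45 m/s.
Landing at launch height ⇒ T = 2 v_y0 / g = 2 × 16.45 / 9.80 = 3.357 s.

3.357 s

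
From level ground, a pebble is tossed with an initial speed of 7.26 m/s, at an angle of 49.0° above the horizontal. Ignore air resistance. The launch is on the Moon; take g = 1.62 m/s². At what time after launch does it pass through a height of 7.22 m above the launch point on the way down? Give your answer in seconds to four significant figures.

vₓ = 7.260 cos 49.0° = 4.763 m/s; v_y0 = 7.260 sin 49.0° = 5.479 m/s.
Require v_y0 t − ½ g t² = 7.22, i.e. 0.8100 t² − 5.479 t + 7.22 = 0.
t = [5.479 ± √(5.479² − 2·1.62·7.22)] / 1.62 = (5.479 ± 2.575) / 1.62, so t = 1.793 s or t = 4.971 s.
The descending-branch root is 4.971 s.

4.971 s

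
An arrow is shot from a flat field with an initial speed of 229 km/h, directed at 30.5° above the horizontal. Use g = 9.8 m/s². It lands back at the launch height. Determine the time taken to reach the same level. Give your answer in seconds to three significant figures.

Convert: 229 km/h = 229/3.6 = 63.61 m/s.
Resolve: vₓ = 63.61 cos 30.5° = 54.81 m/s and v_y0 = 63.61 sin 30.5° = 32.29 m/s.
Time of flight on level ground: T = 2 v_y0 / g = 2 × 32.29 / 9.80 = 6.589 s.

6.59 s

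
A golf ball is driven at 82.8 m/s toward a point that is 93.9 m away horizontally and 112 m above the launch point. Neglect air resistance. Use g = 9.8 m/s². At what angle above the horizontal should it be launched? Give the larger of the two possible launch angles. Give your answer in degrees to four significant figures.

85.77°

Trajectory: y = x tanθ − g x² (1 + tan²θ)/(2v₀²). With x = 93.9, y = 112, v₀ = 82.8, g = 9.80:
6.302 tan²θ − 93.9 tanθ + (118.3) = 0.
tanθ = [93.9 ± √(93.9² − 4 × 6.302 × (118.3))] / (2 × 6.302) = (93.9 ± 76.39) / 12.60, giving tanθ = 1.389 or 13.51.
θ = 54.26° or 85.77°; the larger is 85.77°.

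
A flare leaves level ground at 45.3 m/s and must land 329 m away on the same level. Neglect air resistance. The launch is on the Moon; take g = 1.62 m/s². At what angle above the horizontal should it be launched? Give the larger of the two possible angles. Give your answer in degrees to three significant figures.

82.5°

R = v₀² sin 2θ / g gives sin 2θ = gR/v₀² = 1.62·329/45.3² = 0.2597.
2θ = 15.05° or 180° − 15.05° = 164.9°, so θ = 7.527° or 82.47°.
The larger angle is 82.47°.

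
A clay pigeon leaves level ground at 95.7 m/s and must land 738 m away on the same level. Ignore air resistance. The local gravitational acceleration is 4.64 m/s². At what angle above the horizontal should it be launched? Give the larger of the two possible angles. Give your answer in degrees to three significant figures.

Level-ground range R = v₀² sin(2θ)/g ⇒ sin(2θ) = gR/v₀² = 4.64 × 738 / 95.7² = 0.3739.
2θ = 21.96° or 180° − 21.96° = 158.0°, so θ = 10.98° or 79.02°.
The larger angle is 79.02°.

79.0°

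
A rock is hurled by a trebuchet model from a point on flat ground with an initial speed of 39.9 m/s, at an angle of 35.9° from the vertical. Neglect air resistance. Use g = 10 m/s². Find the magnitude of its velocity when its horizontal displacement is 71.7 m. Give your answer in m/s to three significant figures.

Components: vₓ = 39.90 sin 35.9° = 23.40 m/s, v_y0 = 39.90 cos 35.9° = 32.32 m/s.
At x = 71.7 m, t = x/vₓ = 71.7/23.40 = 3.065 s.
Vertical velocity there: v_y = v_y0 − g t = 32.32 − 10.0 × 3.065 = 1.675 m/s.
Speed: √(vₓ² + v_y²) = √(23.40² + 1.675²) = 23.46 m/s.

23.5 m/s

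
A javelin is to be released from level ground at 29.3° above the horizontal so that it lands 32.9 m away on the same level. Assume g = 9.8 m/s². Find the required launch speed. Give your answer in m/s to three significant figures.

19.4 m/s

Level-ground range: R = v₀² sin(2θ)/g, so v₀ = √(gR / sin 2θ).
v₀ = √(9.80 × 32.9 / sin 58.60°) = √(322.4 / 0.8536) = √377.74 = 19.44 m/s.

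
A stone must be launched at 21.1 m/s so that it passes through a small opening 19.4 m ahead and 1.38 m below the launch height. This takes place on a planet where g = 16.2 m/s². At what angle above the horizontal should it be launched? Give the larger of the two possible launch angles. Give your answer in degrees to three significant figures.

Trajectory: y = x tanθ − g x² (1 + tan²θ)/(2v₀²). With x = 19.4, y = −1.38, v₀ = 21.1, g = 16.2:
6.847 tan²θ − 19.4 tanθ + (5.467) = 0.
tanθ = [19.4 ± √(19.4² − 4 × 6.847 × (5.467))] / (2 × 6.847) = (19.4 ± 15.05) / 13.69, giving tanθ = 0.3174 or 2.516.
θ = 17.61° or 68.32°; the larger is 68.32°.

68.3°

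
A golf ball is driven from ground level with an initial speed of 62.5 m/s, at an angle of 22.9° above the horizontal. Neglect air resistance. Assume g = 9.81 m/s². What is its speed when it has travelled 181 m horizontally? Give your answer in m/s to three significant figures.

Resolve: vₓ = 62.50 cos 22.9° = 57.57 m/s and v_y0 = 62.50 sin 22.9° = 24.32 m/s.
Time to reach x = 181 m: t = x/vₓ = 181/57.57 = 3.144 s.
Vertical velocity there: v_y = v_y0 − g t = 24.32 − 9.81 × 3.144 = −6.520 m/s.
Speed: √(vₓ² + v_y²) = √(57.57² + 6.520²) = 57.94 m/s.

57.9 m/s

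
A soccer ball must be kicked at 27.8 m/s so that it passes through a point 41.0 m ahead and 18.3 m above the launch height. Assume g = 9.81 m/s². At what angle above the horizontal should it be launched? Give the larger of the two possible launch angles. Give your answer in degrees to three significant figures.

Trajectory: y = x tanθ − g x² (1 + tan²θ)/(2v₀²). With x = 41.0, y = 18.3, v₀ = 27.8, g = 9.81:
10.67 tan²θ − 41.0 tanθ + (28.97) = 0.
tanθ = [41.0 ± √(41.0² − 4 × 10.67 × (28.97))] / (2 × 10.67) = (41.0 ± 21.09) / 21.34, giving tanθ = 0.9331 or 2.910.
θ = 43.02° or 71.03°; the larger is 71.03°.

71.0°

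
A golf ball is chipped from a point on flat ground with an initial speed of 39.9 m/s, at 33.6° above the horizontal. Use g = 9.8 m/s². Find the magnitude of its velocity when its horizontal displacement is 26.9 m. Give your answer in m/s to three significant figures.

36.1 m/s

vₓ = 39.90 cos 33.6° = 33.23 m/s; v_y0 = 39.90 sin 33.6° = 22.08 m/s.
x = vₓ t ⇒ t = 26.9/33.23 = 0.8094 s.
Vertical velocity there: v_y = v_y0 − g t = 22.08 − 9.80 × 0.8094 = 14.15 m/s.
Speed: √(vₓ² + v_y²) = √(33.23² + 14.15²) = 36.12 m/s.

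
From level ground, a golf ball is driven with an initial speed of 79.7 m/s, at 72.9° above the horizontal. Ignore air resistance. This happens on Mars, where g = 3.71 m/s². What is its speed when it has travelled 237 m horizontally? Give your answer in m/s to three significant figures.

45.2 m/s

Horizontal component vₓ = 79.70 cos 72.9° = 23.44 m/s; vertical v_y0 = 79.70 sin 72.9° = 76.18 m/s.
Time to reach x = 237 m: t = x/vₓ = 237/23.44 = 10.11 s.
Vertical velocity there: v_y = v_y0 − g t = 76.18 − 3.71 × 10.11 = 38.66 m/s.
Speed: √(vₓ² + v_y²) = √(23.44² + 38.66²) = 45.21 m/s.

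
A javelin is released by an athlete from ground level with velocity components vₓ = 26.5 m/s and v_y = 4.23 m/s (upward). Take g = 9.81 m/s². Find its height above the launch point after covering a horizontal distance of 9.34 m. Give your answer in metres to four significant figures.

Time to reach x = 9.34 m: t = x/vₓ = 9.34/26.50 = 0.3525 s.
Height: y = v_y0 t − ½ g t² = 4.230 × 0.3525 − 4.905 × 0.3525² = 1.491 − 0.6093 = 0.8816 m.

0.8816 m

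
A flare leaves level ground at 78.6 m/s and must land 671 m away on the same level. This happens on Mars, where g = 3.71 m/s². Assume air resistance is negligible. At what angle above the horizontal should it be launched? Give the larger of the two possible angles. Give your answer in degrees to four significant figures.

78.12°

Level-ground range R = v₀² sin(2θ)/g ⇒ sin(2θ) = gR/v₀² = 3.71 × 671 / 78.6² = 0.4030.
2θ = 23.76° or 180° − 23.76° = 156.2°, so θ = 11.88° or 78.12°.
The larger angle is 78.12°.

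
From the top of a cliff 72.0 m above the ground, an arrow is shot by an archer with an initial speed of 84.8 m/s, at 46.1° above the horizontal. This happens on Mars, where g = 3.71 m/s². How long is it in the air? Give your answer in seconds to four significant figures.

34.08 s

Resolve: vₓ = 84.80 cos 46.1° = 58.80 m/s and v_y0 = 84.80 sin 46.1° = 61.10 m/s.
With up positive and y = 0 at the ground: y(t) = 72.0 + (61.10) t − 1.855 t². Setting y = 0 and taking the positive root: t = [61.10 + √(61.10² + 2·3.71·72.0)] / 3.71 = (61.10 + 65.33) / 3.71 = 34.08 s.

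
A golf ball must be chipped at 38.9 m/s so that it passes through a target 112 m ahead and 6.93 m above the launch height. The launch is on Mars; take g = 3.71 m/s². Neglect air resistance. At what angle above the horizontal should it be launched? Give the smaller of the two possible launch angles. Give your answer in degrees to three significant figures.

11.6°

Trajectory: y = x tanθ − g x² (1 + tan²θ)/(2v₀²). With x = 112, y = 6.93, v₀ = 38.9, g = 3.71:
15.38 tan²θ − 112 tanθ + (22.31) = 0.
tanθ = [112 ± √(112² − 4 × 15.38 × (22.31))] / (2 × 15.38) = (112 ± 105.7) / 30.75, giving tanθ = 0.2049 or 7.079.
θ = 11.58° or 81.96°; the smaller is 11.58°.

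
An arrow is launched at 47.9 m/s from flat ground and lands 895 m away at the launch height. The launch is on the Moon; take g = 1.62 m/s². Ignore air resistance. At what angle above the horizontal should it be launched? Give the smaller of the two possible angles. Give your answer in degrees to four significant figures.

From R = (v₀²/g) sin 2θ: sin 2θ = 1.62 × 895 / 2294.4 = 0.6319.
2θ = 39.19° or 180° − 39.19° = 140.8°, so θ = 19.60° or 70.40°.
The smaller angle is 19.60°.

19.60°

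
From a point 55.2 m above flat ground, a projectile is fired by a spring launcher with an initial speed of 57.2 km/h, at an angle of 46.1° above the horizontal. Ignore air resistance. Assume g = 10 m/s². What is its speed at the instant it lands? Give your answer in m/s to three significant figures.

Convert: 57.2 km/h = 57.2/3.6 = 15.89 m/s.
Components: vₓ = 15.89 cos 46.1° = 11.02 m/s, v_y0 = 15.89 sin 46.1° = 11.45 m/s.
The projectile lands when y = 55.2 + (11.45) t − ½·10.0·t² = 0. Positive root: t = (11.45 + √(11.45² + 2·10.0·55.2)) / 10.0 = (11.45 + 35.14) / 10.0 = 4.659 s.
Vertical velocity at impact: v_y = v_y0 − g t = 11.45 − 10.0 × 4.659 = −35.14 m/s.
Speed: |v| = √(vₓ² + v_y²) = √(11.02² + 35.14²) = 36.83 m/s.

36.8 m/s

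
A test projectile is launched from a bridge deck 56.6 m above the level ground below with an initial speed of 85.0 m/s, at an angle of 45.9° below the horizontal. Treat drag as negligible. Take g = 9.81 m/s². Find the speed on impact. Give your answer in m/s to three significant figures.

91.3 m/s

Horizontal component vₓ = 85.00 cos 45.9° = 59.15 m/s; vertical v_y0 = −61.04 m/s (downward).
The projectile lands when y = 56.6 + (−61.04) t − ½·9.81·t² = 0. Positive root: t = (−61.04 + √(61.04² + 2·9.81·56.6)) / 9.81 = (−61.04 + 69.54) / 9.81 = 0.8669 s.
Vertical velocity at impact: v_y = v_y0 − g t = −61.04 − 9.81 × 0.8669 = −69.54 m/s.
Speed: |v| = √(vₓ² + v_y²) = √(59.15² + 69.54²) = 91.30 m/s.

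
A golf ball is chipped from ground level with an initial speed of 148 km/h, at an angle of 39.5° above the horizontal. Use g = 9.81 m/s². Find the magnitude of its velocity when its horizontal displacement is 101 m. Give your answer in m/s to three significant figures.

32.1 m/s

Convert: 148 km/h = 148/3.6 = 41.11 m/s.
vₓ = 41.11 cos 39.5° = 31.72 m/s; v_y0 = 41.11 sin 39.5° = 26.15 m/s.
Time to reach x = 101 m: t = x/vₓ = 101/31.72 = 3.184 s.
Vertical velocity there: v_y = v_y0 − g t = 26.15 − 9.81 × 3.184 = −5.084 m/s.
Speed: √(vₓ² + v_y²) = √(31.72² + 5.084²) = 32.13 m/s.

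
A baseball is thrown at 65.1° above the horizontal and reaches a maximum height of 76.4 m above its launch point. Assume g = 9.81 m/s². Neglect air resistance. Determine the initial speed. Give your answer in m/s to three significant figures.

At the peak v_y = 0, so v_y0 = √(2gH) = √(2 × 9.81 × 76.4) = 38.72 m/s.
v_y0 = v₀ sin θ ⇒ v₀ = 38.72 / sin 65.1° = 42.68 m/s.

42.7 m/s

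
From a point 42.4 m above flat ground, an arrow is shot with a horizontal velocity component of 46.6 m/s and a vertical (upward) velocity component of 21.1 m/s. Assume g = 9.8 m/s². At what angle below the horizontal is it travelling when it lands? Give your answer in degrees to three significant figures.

37.5°

The projectile lands when y = 42.4 + (21.10) t − ½·9.80·t² = 0. Positive root: t = (21.10 + √(21.10² + 2·9.80·42.4)) / 9.80 = (21.10 + 35.72) / 9.80 = 5.798 s.
At impact: v_y = v_y0 − g t = −35.72 m/s; vₓ = 46.60 m/s.
Angle below horizontal: arctan(|v_y|/vₓ) = arctan(35.72/46.60) = 37.47°.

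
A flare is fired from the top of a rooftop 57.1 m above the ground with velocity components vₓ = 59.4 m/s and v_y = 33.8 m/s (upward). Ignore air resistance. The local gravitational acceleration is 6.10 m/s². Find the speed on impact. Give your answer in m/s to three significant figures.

73.3 m/s

The projectile lands when y = 57.1 + (33.80) t − ½·6.10·t² = 0. Positive root: t = (33.80 + √(33.80² + 2·6.10·57.1)) / 6.10 = (33.80 + 42.88) / 6.10 = 12.57 s.
Vertical velocity at impact: v_y = v_y0 − g t = 33.80 − 6.10 × 12.57 = −42.88 m/s.
Speed: |v| = √(vₓ² + v_y²) = √(59.40² + 42.88²) = 73.26 m/s.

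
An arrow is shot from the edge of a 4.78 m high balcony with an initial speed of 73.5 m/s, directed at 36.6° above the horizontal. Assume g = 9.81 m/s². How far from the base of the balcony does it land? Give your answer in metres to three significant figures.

Components: vₓ = 73.50 cos 36.6° = 59.01 m/s, v_y0 = 73.50 sin 36.6° = 43.82 m/s.
Vertical motion (up positive, ground at y = 0): 4.905 t² − (43.82) t − 4.78 = 0, so t = (43.82 + √(43.82² + 2·9.81·4.78)) / 9.81 = (43.82 + 44.88) / 9.81 = 9.042 s.
Horizontal distance: R = vₓ t = 59.01 × 9.042 = 533.5 m.

534 m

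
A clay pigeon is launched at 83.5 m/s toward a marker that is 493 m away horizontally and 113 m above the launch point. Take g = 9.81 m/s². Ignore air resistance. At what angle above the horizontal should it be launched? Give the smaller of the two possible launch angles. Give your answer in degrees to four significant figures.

38.50°

Trajectory: y = x tanθ − g x² (1 + tan²θ)/(2v₀²). With x = 493, y = 113, v₀ = 83.5, g = 9.81:
171.0 tan²θ − 493 tanθ + (284.0) = 0.
tanθ = [493 ± √(493² − 4 × 171.0 × (284.0))] / (2 × 171.0) = (493 ± 221.0) / 342.0, giving tanθ = 0.7955 or 2.088.
θ = 38.50° or 64.41°; the smaller is 38.50°.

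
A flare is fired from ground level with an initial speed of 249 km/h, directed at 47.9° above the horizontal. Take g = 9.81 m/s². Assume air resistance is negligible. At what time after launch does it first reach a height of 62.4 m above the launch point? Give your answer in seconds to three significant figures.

Convert: 249 km/h = 249/3.6 = 69.17 m/s.
Resolve: vₓ = 69.17 cos 47.9° = 46.37 m/s and v_y0 = 69.17 sin 47.9° = 51.32 m/s.
Set y = v_y0 t − ½ g t² = 62.4: 4.905 t² − 51.32 t + 62.4 = 0.
Quadratic formula: t = (51.32 ± √1409.5) / 9.81 = (51.32 ± 37.54) / 9.81 → t = 1.404 s or 9.058 s.
The first (ascending) time is 1.404 s.

1.40 s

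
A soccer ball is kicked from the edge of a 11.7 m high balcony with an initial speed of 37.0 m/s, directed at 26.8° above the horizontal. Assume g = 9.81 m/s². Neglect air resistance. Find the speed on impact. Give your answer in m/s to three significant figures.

40.0 m/s

Components: vₓ = 37.00 cos 26.8° = 33.03 m/s, v_y0 = 37.00 sin 26.8° = 16.68 m/s.
Vertical motion (up positive, ground at y = 0): 4.905 t² − (16.68) t − 11.7 = 0, so t = (16.68 + √(16.68² + 2·9.81·11.7)) / 9.81 = (16.68 + 22.54) / 9.81 = 3.998 s.
Vertical velocity at impact: v_y = v_y0 − g t = 16.68 − 9.81 × 3.998 = −22.54 m/s.
Speed: |v| = √(vₓ² + v_y²) = √(33.03² + 22.54²) = 39.98 m/s.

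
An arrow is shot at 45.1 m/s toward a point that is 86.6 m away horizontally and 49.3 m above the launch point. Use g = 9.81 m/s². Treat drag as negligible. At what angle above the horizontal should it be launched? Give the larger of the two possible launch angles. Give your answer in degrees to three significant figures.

Trajectory: y = x tanθ − g x² (1 + tan²θ)/(2v₀²). With x = 86.6, y = 49.3, v₀ = 45.1, g = 9.81:
18.09 tan²θ − 86.6 tanθ + (67.39) = 0.
tanθ = [86.6 ± √(86.6² − 4 × 18.09 × (67.39))] / (2 × 18.09) = (86.6 ± 51.23) / 36.17, giving tanθ = 0.9778 or 3.811.
θ = 44.36° or 75.30°; the larger is 75.30°.

75.3°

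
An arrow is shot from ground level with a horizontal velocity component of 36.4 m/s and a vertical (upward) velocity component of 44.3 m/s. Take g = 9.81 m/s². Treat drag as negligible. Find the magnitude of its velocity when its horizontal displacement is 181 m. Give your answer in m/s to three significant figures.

36.7 m/s

Time to reach x = 181 m: t = x/vₓ = 181/36.40 = 4.973 s.
Vertical velocity there: v_y = v_y0 − g t = 44.30 − 9.81 × 4.973 = −4.480 m/s.
Speed: √(vₓ² + v_y²) = √(36.40² + 4.480²) = 36.67 m/s.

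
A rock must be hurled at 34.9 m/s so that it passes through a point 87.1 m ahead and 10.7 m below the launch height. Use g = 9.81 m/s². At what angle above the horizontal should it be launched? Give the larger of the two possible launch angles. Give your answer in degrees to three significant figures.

Trajectory: y = x tanθ − g x² (1 + tan²θ)/(2v₀²). With x = 87.1, y = −10.7, v₀ = 34.9, g = 9.81:
30.55 tan²θ − 87.1 tanθ + (19.85) = 0.
tanθ = [87.1 ± √(87.1² − 4 × 30.55 × (19.85))] / (2 × 30.55) = (87.1 ± 71.84) / 61.10, giving tanθ = 0.2498 or 2.601.
θ = 14.03° or 68.97°; the larger is 68.97°.

69.0°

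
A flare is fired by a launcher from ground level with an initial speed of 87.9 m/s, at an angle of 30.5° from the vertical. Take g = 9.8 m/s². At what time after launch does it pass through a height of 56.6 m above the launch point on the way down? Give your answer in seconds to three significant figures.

14.7 s

vₓ = 87.90 sin 30.5° = 44.61 m/s; v_y0 = 87.90 cos 30.5° = 75.74 m/s.
Height y(t) = 75.74 t − 4.900 t² = 56.6 gives 4.900 t² − 75.74 t + 56.6 = 0.
t = [75.74 ± √(75.74² − 2·9.80·56.6)] / 9.80 = (75.74 ± 68.02) / 9.80, so t = 0.7874 s or t = 14.67 s.
The descending-branch root is 14.67 s.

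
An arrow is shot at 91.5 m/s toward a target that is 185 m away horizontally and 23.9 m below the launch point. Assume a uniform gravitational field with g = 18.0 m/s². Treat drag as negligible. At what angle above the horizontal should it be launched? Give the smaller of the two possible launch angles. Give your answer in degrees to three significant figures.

Trajectory: y = x tanθ − g x² (1 + tan²θ)/(2v₀²). With x = 185, y = −23.9, v₀ = 91.5, g = 18.0:
36.79 tan²θ − 185 tanθ + (12.89) = 0.
tanθ = [185 ± √(185² − 4 × 36.79 × (12.89))] / (2 × 36.79) = (185 ± 179.8) / 73.58, giving tanθ = 0.07068 or 4.958.
θ = 4.043° or 78.60°; the smaller is 4.043°.

4.04°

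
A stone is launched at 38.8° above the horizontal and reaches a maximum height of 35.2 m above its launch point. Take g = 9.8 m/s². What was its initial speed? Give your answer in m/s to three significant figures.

At the peak v_y = 0, so v_y0 = √(2gH) = √(2 × 9.80 × 35.2) = 26.27 m/s.
v_y0 = v₀ sin θ ⇒ v₀ = 26.27 / sin 38.8° = 41.92 m/s.

41.9 m/s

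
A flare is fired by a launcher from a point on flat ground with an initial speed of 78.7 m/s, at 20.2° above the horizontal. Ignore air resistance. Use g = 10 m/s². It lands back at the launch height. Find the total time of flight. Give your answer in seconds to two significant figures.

Horizontal component vₓ = 78.70 cos 20.2° = 73.86 m/s; vertical v_y0 = 78.70 sin 20.2° = 27.17 m/s.
Landing at launch height ⇒ T = 2 v_y0 / g = 2 × 27.17 / 10.0 = 5.435 s.

5.4 s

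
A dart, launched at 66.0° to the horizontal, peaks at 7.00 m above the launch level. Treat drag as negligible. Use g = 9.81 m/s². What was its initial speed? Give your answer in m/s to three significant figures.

12.8 m/s

At the peak v_y = 0, so v_y0 = √(2gH) = √(2 × 9.81 × 7.00) = 11.72 m/s.
v_y0 = v₀ sin θ ⇒ v₀ = 11.72 / sin 66.0° = 12.83 m/s.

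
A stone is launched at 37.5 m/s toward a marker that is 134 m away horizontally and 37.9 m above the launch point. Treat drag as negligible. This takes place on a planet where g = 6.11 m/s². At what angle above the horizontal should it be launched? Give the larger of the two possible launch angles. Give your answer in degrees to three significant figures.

69.7°

Trajectory: y = x tanθ − g x² (1 + tan²θ)/(2v₀²). With x = 134, y = 37.9, v₀ = 37.5, g = 6.11:
39.01 tan²θ − 134 tanθ + (76.91) = 0.
tanθ = [134 ± √(134² − 4 × 39.01 × (76.91))] / (2 × 39.01) = (134 ± 77.17) / 78.02, giving tanθ = 0.7284 or 2.707.
θ = 36.07° or 69.72°; the larger is 69.72°.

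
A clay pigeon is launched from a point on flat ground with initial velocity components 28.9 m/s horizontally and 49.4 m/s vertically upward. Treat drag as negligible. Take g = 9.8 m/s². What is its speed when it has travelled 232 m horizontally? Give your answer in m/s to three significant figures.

x = vₓ t ⇒ t = 232/28.90 = 8.028 s.
Vertical velocity there: v_y = v_y0 − g t = 49.40 − 9.80 × 8.028 = −29.27 m/s.
Speed: √(vₓ² + v_y²) = √(28.90² + 29.27²) = 41.13 m/s.

41.1 m/s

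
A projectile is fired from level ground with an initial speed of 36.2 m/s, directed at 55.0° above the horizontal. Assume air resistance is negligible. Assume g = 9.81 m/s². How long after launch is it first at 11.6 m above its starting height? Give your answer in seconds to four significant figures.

vₓ = 36.20 cos 55.0° = 20.76 m/s; v_y0 = 36.20 sin 55.0° = 29.65 m/s.
Set y = v_y0 t − ½ g t² = 11.6: 4.905 t² − 29.65 t + 11.6 = 0.
t = [29.65 ± √(29.65² − 2·9.81·11.6)] / 9.81 = (29.65 ± 25.53) / 9.81, so t = 0.4204 s or t = 5.625 s.
The first (ascending) time is 0.4204 s.

0.4204 s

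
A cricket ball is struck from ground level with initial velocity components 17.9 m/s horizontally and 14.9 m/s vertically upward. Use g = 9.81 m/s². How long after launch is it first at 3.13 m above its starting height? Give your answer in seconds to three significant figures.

0.227 s

Set y = v_y0 t − ½ g t² = 3.13: 4.905 t² − 14.90 t + 3.13 = 0.
t = [14.90 ± √(14.90² − 2·9.81·3.13)] / 9.81 = (14.90 ± 12.67) / 9.81, so t = 0.2270 s or t = 2.811 s.
The first (ascending) time is 0.2270 s.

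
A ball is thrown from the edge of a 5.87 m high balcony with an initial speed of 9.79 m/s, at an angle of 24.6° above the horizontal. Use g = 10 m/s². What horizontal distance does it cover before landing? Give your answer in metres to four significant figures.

Horizontal component vₓ = 9.790 cos 24.6° = 8.901 m/s; vertical v_y0 = 9.790 sin 24.6° = 4.075 m/s.
The projectile lands when y = 5.87 + (4.075) t − ½·10.0·t² = 0. Positive root: t = (4.075 + √(4.075² + 2·10.0·5.87)) / 10.0 = (4.075 + 11.58) / 10.0 = 1.565 s.
Horizontal distance: R = vₓ t = 8.901 × 1.565 = 13.93 m.

13.93 m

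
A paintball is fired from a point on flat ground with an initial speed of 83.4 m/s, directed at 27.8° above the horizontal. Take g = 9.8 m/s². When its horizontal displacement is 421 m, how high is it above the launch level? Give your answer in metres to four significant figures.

62.40 m

Resolve: vₓ = 83.40 cos 27.8° = 73.77 m/s and v_y0 = 83.40 sin 27.8° = 38.90 m/s.
x = vₓ t ⇒ t = 421/73.77 = 5.707 s.
Height: y = v_y0 t − ½ g t² = 38.90 × 5.707 − 4.900 × 5.707² = 222.0 − 159.6 = 62.40 m.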